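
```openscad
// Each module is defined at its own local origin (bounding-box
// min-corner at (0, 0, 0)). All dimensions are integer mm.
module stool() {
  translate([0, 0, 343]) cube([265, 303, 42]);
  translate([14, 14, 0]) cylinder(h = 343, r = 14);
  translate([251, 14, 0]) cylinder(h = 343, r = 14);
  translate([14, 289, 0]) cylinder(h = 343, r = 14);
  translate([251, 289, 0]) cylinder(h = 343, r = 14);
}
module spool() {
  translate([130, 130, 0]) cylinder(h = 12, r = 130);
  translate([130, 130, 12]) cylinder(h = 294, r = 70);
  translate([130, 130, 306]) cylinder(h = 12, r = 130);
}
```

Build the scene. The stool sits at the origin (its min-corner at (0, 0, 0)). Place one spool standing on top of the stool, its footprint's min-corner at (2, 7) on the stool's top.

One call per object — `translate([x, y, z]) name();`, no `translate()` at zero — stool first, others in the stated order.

stool();
translate([2, 7, 385]) spool();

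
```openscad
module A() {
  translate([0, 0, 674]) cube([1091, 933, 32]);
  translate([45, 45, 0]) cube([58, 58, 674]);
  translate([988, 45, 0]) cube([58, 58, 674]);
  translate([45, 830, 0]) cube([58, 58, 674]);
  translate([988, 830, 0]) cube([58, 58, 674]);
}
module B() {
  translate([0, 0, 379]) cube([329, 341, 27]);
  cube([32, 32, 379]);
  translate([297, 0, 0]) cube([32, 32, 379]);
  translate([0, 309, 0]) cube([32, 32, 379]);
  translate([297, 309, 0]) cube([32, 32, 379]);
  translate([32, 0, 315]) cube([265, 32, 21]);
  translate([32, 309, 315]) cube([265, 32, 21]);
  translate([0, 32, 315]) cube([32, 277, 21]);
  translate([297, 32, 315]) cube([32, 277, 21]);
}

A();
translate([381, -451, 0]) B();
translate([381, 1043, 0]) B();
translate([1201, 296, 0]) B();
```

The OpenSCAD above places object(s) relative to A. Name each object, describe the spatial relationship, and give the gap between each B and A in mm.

Each stool's nearest face is 110 mm from the table's bounding box.

A is a table. B is a stool. Three stools sit around the table at the −y, +y, +x sides. The gap between each stool and the table is 110 mm.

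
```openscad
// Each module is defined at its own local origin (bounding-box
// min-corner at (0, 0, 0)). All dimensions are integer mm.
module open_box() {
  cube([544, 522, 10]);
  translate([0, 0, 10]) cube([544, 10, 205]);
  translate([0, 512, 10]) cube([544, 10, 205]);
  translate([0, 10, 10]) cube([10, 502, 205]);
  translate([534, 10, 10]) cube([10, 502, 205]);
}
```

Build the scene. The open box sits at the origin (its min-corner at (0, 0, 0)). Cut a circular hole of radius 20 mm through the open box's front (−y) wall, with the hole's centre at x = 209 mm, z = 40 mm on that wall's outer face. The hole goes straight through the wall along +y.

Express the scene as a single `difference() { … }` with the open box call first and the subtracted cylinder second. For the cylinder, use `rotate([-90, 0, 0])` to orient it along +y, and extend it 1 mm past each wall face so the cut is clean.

difference() {
  open_box();
  translate([209, -1, 40]) rotate([-90, 0, 0]) cylinder(h = 12, r = 20);
}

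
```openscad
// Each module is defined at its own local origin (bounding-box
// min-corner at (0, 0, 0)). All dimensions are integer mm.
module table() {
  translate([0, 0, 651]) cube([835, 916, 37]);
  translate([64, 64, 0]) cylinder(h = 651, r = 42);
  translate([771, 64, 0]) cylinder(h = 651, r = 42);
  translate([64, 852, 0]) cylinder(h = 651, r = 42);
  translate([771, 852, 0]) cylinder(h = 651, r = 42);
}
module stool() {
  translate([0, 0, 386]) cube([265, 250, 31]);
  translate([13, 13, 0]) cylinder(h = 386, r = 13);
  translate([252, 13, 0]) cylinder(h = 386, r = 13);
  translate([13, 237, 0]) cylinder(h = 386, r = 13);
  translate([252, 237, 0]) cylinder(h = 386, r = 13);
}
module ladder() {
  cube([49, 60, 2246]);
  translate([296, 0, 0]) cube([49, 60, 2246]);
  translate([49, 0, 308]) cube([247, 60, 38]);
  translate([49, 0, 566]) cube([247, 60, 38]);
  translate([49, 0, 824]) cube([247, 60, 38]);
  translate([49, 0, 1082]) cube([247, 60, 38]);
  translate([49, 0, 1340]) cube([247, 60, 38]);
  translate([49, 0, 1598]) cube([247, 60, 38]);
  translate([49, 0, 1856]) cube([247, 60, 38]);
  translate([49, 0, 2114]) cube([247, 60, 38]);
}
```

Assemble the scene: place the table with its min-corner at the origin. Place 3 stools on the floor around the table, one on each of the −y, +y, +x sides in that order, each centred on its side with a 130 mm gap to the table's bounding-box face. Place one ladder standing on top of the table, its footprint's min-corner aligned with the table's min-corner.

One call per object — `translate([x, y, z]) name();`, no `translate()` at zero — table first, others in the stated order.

table();
translate([285, -380, 0]) stool();
translate([285, 1046, 0]) stool();
translate([965, 333, 0]) stool();
translate([0, 0, 688]) ladder();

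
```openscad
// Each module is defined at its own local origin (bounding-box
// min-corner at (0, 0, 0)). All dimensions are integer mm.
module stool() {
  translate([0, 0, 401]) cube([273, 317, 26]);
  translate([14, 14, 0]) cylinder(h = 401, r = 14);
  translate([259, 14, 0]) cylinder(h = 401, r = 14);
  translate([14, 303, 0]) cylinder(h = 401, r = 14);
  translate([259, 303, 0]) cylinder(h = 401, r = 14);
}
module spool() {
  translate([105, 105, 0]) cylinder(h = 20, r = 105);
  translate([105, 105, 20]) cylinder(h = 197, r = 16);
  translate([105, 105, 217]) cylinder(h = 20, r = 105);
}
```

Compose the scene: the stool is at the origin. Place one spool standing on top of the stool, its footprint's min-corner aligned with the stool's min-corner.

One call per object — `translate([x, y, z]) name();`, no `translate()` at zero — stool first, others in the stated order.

stool();
translate([0, 0, 427]) spool();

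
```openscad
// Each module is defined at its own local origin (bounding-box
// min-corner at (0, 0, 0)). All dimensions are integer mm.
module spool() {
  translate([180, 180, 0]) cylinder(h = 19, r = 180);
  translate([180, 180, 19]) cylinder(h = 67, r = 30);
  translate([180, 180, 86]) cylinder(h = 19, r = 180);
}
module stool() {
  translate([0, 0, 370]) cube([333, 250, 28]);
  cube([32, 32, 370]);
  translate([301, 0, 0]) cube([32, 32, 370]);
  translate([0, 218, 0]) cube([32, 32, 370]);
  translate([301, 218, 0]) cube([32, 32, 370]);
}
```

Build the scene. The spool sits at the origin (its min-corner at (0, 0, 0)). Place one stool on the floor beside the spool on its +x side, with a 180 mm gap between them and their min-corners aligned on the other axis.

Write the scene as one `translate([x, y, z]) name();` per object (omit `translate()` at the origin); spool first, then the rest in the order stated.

spool();
translate([540, 0, 0]) stool();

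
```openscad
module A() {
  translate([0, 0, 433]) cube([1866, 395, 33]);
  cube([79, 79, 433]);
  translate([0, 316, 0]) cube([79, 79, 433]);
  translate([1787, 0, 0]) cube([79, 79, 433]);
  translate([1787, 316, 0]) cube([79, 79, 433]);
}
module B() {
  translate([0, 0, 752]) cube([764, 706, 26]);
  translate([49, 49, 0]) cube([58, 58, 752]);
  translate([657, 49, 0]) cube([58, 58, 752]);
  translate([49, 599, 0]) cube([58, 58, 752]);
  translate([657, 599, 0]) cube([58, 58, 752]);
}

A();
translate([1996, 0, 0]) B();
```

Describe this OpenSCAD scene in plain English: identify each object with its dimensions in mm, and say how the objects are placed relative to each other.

A is a long wooden bench with a 1866 mm (x) × 395 mm (y) seat, 33 mm thick, its top surface 466 mm above the floor. Four 79 mm square legs at the seat corners, flush with the edges, run from z = 0 to the seat underside.

B is a rectangular dining table. The top is 764×706×26 mm with its upper surface at z = 778 mm. It stands on four 58×58 mm square legs, each inset 49 mm from the nearest pair of top edges, running from the floor to the underside of the top.

The table is on the floor beside the bench on its +x side.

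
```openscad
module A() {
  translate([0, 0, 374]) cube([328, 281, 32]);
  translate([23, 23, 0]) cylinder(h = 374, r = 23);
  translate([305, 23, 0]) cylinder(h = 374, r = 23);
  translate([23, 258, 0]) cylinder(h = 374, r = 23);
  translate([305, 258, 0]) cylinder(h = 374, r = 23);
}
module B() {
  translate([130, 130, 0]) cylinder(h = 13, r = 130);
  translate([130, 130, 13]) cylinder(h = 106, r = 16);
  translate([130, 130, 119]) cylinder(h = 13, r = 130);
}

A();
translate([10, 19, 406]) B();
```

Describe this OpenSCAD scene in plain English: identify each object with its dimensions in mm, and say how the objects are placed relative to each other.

A is a simple wooden stool: a rectangular seat 328 mm (x) by 281 mm (y), 32 mm thick, top face at z = 406 mm, on four round legs, each 46 mm in diameter. The legs rest on z = 0, each leg's axis is inset half a diameter from the nearest pair of seat edges (so the leg's bounding box is flush with the corner).

B is a spool: two coaxial disc flanges of radius 130 mm and thickness 13 mm, joined by a core cylinder of radius 16 mm and height 106 mm. The lower flange rests on z = 0 and the three cylinders share a vertical axis.

The spool is on top of the stool.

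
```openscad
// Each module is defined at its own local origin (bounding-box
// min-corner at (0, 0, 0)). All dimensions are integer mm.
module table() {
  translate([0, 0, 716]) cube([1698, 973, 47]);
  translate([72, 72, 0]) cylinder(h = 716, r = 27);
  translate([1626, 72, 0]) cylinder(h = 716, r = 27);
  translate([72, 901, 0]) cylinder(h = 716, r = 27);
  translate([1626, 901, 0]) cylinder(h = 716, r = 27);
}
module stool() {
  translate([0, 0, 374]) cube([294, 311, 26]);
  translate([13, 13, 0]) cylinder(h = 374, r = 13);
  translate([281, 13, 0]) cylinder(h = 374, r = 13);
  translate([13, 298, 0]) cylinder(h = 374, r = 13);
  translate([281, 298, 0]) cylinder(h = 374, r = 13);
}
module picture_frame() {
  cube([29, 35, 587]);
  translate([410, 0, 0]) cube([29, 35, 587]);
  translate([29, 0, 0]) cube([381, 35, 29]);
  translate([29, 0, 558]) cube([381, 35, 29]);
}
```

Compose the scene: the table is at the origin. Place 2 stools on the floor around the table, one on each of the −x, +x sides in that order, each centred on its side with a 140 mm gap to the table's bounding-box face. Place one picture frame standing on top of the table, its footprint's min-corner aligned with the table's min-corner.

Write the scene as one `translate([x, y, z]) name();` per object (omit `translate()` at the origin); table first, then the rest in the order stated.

table();
translate([-434, 331, 0]) stool();
translate([1838, 331, 0]) stool();
translate([0, 0, 763]) picture_frame();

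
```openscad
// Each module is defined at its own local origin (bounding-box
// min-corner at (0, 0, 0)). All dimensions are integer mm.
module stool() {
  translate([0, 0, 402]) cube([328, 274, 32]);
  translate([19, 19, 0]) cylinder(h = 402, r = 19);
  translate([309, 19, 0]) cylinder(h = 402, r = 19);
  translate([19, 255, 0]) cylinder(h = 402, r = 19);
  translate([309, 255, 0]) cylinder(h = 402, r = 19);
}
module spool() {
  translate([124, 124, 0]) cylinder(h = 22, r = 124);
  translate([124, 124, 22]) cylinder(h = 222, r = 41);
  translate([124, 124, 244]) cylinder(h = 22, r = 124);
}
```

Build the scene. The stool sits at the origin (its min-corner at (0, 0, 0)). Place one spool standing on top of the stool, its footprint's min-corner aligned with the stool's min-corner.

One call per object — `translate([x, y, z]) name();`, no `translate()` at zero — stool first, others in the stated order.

stool();
translate([0, 0, 434]) spool();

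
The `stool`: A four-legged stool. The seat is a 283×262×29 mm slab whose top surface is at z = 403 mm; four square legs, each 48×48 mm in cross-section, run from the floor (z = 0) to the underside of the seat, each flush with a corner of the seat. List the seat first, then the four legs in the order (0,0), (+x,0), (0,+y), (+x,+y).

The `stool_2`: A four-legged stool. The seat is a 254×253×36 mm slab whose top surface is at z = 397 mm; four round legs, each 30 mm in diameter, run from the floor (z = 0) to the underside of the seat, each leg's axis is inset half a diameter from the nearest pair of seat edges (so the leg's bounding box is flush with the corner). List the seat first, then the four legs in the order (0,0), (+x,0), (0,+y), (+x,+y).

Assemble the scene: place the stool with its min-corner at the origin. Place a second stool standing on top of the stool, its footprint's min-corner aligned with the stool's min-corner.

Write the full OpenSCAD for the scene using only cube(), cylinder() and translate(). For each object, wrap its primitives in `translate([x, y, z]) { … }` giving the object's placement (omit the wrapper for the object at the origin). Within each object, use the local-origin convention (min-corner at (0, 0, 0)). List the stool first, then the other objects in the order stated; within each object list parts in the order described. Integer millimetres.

translate([0, 0, 374]) cube([283, 262, 29]);
cube([48, 48, 374]);
translate([235, 0, 0]) cube([48, 48, 374]);
translate([0, 214, 0]) cube([48, 48, 374]);
translate([235, 214, 0]) cube([48, 48, 374]);
translate([0, 0, 403]) {
  translate([0, 0, 361]) cube([254, 253, 36]);
  translate([15, 15, 0]) cylinder(h = 361, r = 15);
  translate([239, 15, 0]) cylinder(h = 361, r = 15);
  translate([15, 238, 0]) cylinder(h = 361, r = 15);
  translate([239, 238, 0]) cylinder(h = 361, r = 15);
}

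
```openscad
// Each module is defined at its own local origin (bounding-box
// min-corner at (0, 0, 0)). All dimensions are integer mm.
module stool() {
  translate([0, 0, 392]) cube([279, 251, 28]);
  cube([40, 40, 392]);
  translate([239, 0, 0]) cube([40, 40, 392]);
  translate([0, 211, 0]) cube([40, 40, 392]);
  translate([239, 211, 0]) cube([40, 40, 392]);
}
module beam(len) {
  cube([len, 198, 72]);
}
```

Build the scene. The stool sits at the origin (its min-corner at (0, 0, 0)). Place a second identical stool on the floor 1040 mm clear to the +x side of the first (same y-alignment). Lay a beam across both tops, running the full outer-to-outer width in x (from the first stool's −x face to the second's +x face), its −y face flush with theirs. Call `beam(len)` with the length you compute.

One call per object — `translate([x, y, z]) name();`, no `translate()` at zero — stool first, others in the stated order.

stool();
translate([1319, 0, 0]) stool();
translate([0, 0, 420]) beam(1598);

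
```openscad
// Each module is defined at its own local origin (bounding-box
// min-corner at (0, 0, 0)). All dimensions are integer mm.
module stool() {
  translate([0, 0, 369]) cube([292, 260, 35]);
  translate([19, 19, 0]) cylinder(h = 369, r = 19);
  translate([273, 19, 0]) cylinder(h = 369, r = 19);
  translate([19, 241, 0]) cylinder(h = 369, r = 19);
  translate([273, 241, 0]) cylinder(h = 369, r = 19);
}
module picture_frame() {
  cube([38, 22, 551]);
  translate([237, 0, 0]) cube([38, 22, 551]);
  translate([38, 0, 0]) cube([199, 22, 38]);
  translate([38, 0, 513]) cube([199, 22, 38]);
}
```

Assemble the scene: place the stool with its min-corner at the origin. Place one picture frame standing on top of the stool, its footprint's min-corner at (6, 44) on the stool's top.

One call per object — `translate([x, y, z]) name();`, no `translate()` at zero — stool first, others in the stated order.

stool();
translate([6, 44, 404]) picture_frame();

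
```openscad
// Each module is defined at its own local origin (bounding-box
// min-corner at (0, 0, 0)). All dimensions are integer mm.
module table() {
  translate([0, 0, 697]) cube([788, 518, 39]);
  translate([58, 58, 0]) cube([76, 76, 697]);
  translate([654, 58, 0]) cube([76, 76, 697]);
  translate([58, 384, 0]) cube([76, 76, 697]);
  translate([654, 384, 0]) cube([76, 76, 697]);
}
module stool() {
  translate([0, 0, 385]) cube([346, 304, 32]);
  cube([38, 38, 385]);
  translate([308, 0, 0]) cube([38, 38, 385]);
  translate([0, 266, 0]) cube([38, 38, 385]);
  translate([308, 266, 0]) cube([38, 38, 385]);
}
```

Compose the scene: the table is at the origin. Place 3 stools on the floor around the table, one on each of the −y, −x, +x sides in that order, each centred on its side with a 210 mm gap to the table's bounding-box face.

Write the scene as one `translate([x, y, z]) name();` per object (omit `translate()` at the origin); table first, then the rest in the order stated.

table();
translate([221, -514, 0]) stool();
translate([-556, 107, 0]) stool();
translate([998, 107, 0]) stool();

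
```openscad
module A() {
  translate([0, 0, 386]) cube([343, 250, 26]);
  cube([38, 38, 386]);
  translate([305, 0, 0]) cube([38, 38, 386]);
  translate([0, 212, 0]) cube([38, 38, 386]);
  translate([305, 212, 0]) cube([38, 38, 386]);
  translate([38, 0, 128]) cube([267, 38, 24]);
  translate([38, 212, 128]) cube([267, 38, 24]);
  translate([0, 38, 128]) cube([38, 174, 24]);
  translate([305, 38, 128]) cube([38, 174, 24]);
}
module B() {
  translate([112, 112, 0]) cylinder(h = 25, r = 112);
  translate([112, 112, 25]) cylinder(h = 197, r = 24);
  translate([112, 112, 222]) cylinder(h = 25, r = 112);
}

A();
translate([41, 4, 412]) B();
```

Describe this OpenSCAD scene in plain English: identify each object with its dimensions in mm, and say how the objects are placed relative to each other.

A is a four-legged stool. The seat is a 343×250×26 mm slab whose top surface is at z = 412 mm; four square legs, each 38×38 mm in cross-section, run from the floor (z = 0) to the underside of the seat, each flush with a corner of the seat. Four stretchers, 38 mm wide and 24 mm tall, connect adjacent legs with their undersides at z = 128 mm, each running between the inner faces of the legs it joins and aligned with the legs' outer faces on the other axis.

B is a spool: two coaxial disc flanges of radius 112 mm and thickness 25 mm, joined by a core cylinder of radius 24 mm and height 197 mm. The lower flange rests on z = 0 and the three cylinders share a vertical axis.

The spool is on top of the stool.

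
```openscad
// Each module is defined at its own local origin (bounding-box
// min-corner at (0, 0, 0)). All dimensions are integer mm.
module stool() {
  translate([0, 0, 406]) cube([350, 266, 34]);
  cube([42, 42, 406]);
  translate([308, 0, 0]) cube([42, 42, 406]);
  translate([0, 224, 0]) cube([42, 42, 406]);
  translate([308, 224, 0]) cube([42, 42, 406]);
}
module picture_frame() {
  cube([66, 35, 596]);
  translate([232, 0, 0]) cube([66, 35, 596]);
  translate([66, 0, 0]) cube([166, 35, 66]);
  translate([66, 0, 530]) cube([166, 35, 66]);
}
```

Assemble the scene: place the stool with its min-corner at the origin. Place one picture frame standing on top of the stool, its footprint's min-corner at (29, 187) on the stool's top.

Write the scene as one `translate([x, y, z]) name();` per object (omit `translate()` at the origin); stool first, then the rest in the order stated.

stool();
translate([29, 187, 440]) picture_frame();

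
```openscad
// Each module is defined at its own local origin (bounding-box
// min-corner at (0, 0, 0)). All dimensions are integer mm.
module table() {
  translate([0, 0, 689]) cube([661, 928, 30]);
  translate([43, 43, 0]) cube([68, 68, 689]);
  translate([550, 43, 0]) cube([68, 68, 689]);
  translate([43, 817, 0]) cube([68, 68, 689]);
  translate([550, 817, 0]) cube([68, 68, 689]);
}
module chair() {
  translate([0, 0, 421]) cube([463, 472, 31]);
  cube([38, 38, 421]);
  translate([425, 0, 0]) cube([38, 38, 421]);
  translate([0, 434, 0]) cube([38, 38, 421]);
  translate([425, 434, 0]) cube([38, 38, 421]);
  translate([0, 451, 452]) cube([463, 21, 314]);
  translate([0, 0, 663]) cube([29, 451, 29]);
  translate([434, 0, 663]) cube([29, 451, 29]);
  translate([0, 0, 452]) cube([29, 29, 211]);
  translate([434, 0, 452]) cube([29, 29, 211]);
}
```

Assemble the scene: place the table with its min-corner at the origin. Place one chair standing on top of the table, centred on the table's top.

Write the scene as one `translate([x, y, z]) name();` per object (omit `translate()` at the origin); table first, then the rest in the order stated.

table();
translate([99, 228, 719]) chair();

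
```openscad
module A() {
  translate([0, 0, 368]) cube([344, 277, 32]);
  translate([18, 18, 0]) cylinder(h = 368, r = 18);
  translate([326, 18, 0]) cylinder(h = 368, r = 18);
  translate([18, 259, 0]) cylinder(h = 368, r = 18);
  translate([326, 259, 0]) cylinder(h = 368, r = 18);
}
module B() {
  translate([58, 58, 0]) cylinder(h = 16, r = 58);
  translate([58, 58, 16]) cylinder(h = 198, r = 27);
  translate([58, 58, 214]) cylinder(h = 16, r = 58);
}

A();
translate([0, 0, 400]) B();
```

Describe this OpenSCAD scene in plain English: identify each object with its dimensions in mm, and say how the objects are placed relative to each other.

A is a four-legged stool. The seat is a 344×277×32 mm slab whose top surface is at z = 400 mm; four round legs, each 36 mm in diameter, run from the floor (z = 0) to the underside of the seat, each leg's axis is inset half a diameter from the nearest pair of seat edges (so the leg's bounding box is flush with the corner).

B is a spool: two coaxial disc flanges of radius 58 mm and thickness 16 mm, joined by a core cylinder of radius 27 mm and height 198 mm. The lower flange rests on z = 0 and the three cylinders share a vertical axis.

The spool is on top of the stool.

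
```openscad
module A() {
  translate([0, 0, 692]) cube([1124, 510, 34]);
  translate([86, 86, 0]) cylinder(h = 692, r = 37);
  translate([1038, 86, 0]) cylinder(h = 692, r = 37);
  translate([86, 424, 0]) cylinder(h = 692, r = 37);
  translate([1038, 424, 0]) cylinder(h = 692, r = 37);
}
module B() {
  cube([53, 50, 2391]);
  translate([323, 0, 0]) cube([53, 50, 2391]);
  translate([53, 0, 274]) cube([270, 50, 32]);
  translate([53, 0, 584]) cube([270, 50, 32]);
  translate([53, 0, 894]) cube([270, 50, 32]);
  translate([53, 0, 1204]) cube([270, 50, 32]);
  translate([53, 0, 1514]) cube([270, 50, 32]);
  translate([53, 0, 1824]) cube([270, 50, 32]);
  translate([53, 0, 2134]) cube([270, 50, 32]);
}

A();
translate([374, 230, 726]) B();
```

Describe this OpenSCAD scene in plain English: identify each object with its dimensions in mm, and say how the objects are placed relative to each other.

A is a rectangular dining table. The top is 1124×510×34 mm with its upper surface at z = 726 mm. It stands on four round legs of 74 mm diameter, each leg's bounding box inset 49 mm from the nearest pair of top edges, running from the floor to the underside of the top.

B is a wooden ladder with two side rails of 53×50 mm section and 2391 mm height, set 376 mm apart overall. Between them run 7 rectangular rungs (50 mm deep, 32 mm thick), front faces flush with the rails' −y face. The bottom of the first rung is 274 mm above the floor and each subsequent rung is 310 mm higher than the one below.

The ladder is on top of the table, centred.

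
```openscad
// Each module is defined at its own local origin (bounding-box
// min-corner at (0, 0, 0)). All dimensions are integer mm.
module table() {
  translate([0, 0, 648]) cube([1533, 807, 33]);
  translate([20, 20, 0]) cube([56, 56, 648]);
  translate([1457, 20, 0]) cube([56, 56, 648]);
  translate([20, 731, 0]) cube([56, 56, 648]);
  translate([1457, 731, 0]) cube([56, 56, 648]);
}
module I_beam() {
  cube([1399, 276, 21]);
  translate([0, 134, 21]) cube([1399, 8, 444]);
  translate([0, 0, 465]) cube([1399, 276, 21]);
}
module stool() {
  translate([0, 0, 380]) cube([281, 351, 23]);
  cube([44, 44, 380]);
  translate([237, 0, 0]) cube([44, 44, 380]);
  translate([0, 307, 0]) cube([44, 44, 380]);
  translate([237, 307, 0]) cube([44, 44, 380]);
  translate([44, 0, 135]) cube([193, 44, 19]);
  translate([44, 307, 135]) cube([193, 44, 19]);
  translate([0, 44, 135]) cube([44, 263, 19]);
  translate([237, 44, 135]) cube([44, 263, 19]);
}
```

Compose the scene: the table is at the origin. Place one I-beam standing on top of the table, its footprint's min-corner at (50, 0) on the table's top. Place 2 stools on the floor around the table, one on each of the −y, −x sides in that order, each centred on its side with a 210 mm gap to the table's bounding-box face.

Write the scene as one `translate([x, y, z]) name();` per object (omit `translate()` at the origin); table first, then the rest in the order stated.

table();
translate([50, 0, 681]) I_beam();
translate([626, -561, 0]) stool();
translate([-491, 228, 0]) stool();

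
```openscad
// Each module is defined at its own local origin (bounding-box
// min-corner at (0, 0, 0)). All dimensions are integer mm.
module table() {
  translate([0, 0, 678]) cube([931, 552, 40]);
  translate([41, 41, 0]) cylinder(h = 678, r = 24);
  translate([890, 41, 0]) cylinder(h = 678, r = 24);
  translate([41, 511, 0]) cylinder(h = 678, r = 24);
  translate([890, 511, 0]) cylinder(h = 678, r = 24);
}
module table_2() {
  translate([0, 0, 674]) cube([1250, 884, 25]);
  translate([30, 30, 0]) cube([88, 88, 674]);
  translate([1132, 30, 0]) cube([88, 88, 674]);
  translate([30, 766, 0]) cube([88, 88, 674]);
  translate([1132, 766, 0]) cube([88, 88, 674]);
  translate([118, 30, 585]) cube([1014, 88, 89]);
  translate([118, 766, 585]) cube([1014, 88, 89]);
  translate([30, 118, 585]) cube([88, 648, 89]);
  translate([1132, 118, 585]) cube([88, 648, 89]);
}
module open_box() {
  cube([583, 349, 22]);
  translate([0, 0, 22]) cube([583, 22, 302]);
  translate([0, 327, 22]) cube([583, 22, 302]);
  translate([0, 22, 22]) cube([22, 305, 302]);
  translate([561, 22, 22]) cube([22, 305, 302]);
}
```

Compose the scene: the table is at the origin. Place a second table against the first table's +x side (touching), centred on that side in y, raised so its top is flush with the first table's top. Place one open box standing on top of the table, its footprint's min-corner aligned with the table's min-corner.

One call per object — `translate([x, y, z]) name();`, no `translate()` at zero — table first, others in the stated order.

table();
translate([931, -166, 19]) table_2();
translate([0, 0, 718]) open_box();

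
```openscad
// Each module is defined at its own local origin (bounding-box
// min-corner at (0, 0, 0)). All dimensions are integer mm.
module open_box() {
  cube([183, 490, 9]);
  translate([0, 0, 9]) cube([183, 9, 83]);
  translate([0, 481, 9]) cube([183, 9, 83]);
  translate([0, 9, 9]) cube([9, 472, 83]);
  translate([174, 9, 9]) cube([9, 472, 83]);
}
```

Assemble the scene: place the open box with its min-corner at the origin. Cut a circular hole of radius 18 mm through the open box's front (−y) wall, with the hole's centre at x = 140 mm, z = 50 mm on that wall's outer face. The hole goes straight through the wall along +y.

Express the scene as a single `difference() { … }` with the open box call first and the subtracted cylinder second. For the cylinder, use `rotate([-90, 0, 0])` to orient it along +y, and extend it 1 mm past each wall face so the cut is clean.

difference() {
  open_box();
  translate([140, -1, 50]) rotate([-90, 0, 0]) cylinder(h = 11, r = 18);
}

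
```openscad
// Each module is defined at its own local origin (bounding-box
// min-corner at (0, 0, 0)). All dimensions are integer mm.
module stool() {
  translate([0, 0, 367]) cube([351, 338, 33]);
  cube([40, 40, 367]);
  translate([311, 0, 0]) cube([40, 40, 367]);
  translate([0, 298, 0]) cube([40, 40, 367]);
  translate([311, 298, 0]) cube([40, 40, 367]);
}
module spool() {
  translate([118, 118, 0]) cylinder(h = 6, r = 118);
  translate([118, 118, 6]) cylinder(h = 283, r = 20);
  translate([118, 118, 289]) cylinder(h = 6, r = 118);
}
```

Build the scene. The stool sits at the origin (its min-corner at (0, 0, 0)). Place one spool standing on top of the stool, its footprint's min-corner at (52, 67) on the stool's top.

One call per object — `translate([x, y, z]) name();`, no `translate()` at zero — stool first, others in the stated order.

stool();
translate([52, 67, 400]) spool();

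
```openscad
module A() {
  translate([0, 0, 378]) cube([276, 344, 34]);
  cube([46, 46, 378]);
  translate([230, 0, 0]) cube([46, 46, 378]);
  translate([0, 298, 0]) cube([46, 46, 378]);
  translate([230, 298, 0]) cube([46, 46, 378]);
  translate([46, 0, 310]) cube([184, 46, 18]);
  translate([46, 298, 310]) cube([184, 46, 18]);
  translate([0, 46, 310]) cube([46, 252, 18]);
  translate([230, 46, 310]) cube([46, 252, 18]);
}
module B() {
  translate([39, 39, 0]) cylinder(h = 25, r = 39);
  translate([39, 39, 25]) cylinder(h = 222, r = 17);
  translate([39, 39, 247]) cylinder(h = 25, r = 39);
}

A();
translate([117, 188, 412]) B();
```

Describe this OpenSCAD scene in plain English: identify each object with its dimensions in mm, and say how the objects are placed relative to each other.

A is a four-legged stool. The seat is a 276×344×34 mm slab whose top surface is at z = 412 mm; four square legs, each 46×46 mm in cross-section, run from the floor (z = 0) to the underside of the seat, each flush with a corner of the seat. Four stretchers, 46 mm wide and 18 mm tall, connect adjacent legs with their undersides at z = 310 mm, each running between the inner faces of the legs it joins and aligned with the legs' outer faces on the other axis.

B is a spool: two coaxial disc flanges of radius 39 mm and thickness 25 mm, joined by a core cylinder of radius 17 mm and height 222 mm. The lower flange rests on z = 0 and the three cylinders share a vertical axis.

The spool is on top of the stool.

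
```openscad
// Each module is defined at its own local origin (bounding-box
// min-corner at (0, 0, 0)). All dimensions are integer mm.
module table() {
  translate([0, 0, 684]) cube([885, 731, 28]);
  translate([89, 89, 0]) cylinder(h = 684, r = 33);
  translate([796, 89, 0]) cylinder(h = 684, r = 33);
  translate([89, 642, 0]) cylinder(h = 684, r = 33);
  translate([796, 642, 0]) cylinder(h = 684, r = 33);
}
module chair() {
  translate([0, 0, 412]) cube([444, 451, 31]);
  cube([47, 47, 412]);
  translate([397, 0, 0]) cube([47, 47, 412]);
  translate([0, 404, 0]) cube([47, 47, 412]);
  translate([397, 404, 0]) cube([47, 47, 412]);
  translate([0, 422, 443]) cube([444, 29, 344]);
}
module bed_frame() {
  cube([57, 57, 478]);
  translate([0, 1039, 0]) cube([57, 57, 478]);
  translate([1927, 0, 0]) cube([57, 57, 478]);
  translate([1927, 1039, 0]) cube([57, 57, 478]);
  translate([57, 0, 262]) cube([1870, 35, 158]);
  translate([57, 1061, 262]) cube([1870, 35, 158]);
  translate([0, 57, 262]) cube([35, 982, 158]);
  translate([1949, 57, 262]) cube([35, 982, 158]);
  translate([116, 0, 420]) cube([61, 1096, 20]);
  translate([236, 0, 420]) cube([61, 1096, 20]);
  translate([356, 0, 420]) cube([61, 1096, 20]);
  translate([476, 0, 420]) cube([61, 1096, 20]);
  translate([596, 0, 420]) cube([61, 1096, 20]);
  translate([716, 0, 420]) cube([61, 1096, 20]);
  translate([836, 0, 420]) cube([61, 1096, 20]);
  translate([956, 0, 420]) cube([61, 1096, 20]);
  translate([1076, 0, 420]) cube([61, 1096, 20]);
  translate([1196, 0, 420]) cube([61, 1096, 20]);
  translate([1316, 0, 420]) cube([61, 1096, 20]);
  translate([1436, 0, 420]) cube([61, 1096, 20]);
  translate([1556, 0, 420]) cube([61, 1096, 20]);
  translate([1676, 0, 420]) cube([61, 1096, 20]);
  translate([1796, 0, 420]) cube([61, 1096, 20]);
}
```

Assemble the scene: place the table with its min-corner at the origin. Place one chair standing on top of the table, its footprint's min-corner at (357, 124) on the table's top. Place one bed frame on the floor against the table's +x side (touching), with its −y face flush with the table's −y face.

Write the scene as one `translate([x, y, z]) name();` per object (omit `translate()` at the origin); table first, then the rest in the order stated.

table();
translate([357, 124, 712]) chair();
translate([885, 0, 0]) bed_frame();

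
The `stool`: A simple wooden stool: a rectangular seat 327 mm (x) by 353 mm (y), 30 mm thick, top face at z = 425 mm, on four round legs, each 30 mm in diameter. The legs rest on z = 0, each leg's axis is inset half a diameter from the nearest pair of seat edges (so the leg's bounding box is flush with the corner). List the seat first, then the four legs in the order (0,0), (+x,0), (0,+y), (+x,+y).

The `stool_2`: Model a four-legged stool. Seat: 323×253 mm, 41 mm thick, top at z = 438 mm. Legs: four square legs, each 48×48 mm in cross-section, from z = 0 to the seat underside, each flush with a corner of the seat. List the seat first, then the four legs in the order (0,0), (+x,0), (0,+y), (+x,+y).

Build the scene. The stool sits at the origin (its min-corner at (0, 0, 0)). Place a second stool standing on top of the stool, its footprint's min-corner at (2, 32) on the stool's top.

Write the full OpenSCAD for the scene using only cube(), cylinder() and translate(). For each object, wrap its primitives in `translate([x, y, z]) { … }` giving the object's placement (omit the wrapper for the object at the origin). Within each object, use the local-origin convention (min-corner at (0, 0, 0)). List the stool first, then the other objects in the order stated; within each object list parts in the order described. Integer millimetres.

translate([0, 0, 395]) cube([327, 353, 30]);
translate([15, 15, 0]) cylinder(h = 395, r = 15);
translate([312, 15, 0]) cylinder(h = 395, r = 15);
translate([15, 338, 0]) cylinder(h = 395, r = 15);
translate([312, 338, 0]) cylinder(h = 395, r = 15);
translate([2, 32, 425]) {
  translate([0, 0, 397]) cube([323, 253, 41]);
  cube([48, 48, 397]);
  translate([275, 0, 0]) cube([48, 48, 397]);
  translate([0, 205, 0]) cube([48, 48, 397]);
  translate([275, 205, 0]) cube([48, 48, 397]);
}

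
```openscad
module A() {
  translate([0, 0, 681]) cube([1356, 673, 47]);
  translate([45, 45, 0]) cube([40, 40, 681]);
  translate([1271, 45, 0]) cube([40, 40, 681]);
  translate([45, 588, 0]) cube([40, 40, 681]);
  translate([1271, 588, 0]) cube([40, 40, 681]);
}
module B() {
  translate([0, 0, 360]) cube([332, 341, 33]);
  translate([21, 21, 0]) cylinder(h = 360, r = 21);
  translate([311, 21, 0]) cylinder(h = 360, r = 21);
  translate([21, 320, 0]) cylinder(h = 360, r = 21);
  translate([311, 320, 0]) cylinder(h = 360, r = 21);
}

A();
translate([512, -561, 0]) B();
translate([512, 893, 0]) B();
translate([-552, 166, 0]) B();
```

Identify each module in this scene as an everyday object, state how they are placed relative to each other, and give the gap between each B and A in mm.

A is a table. B is a stool. Three stools sit around the table at the −y, +y, −x sides. The gap between each stool and the table is 220 mm.

Each stool's nearest face is 220 mm from the table's bounding box.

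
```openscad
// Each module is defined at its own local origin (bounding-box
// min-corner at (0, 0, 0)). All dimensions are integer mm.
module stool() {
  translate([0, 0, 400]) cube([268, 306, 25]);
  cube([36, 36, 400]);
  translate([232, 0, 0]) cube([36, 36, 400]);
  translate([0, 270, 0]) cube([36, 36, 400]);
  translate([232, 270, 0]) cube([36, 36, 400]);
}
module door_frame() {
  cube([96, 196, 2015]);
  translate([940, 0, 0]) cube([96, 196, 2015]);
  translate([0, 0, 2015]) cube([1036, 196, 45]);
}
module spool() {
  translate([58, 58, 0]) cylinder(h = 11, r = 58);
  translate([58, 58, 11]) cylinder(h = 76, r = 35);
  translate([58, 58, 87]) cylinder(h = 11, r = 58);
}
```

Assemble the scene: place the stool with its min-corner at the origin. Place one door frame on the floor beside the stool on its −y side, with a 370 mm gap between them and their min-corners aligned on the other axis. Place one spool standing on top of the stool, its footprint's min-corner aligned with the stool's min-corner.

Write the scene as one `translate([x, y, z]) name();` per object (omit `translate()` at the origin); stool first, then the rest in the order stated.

stool();
translate([0, -566, 0]) door_frame();
translate([0, 0, 425]) spool();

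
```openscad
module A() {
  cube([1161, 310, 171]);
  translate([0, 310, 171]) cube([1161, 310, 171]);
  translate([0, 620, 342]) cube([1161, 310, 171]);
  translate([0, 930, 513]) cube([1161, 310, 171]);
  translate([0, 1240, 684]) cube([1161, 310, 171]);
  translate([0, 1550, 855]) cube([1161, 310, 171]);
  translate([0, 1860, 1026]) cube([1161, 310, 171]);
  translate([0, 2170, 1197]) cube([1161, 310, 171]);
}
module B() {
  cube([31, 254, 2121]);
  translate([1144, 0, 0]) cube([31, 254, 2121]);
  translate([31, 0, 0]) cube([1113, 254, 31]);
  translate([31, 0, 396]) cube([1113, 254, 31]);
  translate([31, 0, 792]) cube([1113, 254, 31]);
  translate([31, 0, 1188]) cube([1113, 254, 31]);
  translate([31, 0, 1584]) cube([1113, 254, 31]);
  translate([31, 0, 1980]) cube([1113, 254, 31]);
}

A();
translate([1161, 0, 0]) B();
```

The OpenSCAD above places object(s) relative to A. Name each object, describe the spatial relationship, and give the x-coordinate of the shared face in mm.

A is a staircase. B is a bookshelf. The bookshelf is against the staircase's +x side, with their −y faces flush. The x-coordinate of the shared face is 1161 mm.

The staircase's +x face and the bookshelf's −x face are both at x = 1161 mm.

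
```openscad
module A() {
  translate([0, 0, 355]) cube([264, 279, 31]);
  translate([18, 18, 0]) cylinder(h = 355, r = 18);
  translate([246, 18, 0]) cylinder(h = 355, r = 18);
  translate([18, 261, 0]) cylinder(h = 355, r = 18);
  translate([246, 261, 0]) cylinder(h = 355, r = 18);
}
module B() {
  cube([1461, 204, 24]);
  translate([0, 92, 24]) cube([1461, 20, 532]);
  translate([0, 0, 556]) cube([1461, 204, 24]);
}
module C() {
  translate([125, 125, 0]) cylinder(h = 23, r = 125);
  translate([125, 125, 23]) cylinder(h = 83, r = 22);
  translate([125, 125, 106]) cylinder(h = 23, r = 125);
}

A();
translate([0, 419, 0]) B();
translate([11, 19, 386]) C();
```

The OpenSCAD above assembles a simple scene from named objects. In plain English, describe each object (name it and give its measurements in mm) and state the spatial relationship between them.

A is a four-legged stool. The seat is a 264×279×31 mm slab whose top surface is at z = 386 mm; four round legs, each 36 mm in diameter, run from the floor (z = 0) to the underside of the seat, each leg's axis is inset half a diameter from the nearest pair of seat edges (so the leg's bounding box is flush with the corner).

B is an I-beam lying along x, 1461 mm long. Overall section height 580 mm. Two flanges 204 mm wide (y) and 24 mm thick, one on the floor and one at the top; a web 20 mm thick runs between them, centred on the flange width.

C is a spool: two coaxial disc flanges of radius 125 mm and thickness 23 mm, joined by a core cylinder of radius 22 mm and height 83 mm. The lower flange rests on z = 0 and the three cylinders share a vertical axis.

The I-beam is on the floor beside the stool on its +y side. The spool is on top of the stool.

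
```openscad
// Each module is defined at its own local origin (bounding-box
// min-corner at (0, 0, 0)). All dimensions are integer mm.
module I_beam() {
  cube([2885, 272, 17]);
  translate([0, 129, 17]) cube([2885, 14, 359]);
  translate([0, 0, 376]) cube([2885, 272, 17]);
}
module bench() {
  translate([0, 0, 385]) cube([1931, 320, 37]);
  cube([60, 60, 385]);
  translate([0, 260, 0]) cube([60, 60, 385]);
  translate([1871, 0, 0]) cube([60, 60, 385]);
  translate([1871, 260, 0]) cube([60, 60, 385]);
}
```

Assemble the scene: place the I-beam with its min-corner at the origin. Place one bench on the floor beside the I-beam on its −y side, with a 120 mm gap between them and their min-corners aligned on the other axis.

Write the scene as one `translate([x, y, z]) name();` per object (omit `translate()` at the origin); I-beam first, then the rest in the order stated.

I_beam();
translate([0, -440, 0]) bench();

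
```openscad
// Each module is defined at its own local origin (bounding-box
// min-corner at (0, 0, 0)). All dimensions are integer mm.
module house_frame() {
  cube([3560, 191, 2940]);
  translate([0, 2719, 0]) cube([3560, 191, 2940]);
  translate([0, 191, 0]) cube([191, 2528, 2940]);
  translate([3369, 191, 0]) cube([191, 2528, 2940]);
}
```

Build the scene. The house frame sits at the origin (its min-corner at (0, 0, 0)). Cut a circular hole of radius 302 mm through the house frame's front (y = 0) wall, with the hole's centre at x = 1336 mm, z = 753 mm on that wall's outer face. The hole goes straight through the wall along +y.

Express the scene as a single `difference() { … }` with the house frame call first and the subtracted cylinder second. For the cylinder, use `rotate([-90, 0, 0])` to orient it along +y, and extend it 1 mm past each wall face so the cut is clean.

difference() {
  house_frame();
  translate([1336, -1, 753]) rotate([-90, 0, 0]) cylinder(h = 193, r = 302);
}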